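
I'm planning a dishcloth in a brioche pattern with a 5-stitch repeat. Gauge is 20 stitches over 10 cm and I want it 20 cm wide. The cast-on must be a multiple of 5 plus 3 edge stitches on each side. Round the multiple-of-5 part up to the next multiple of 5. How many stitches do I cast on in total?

41 stitches.

20 / 10 = 2 sts per cm.
20 × 2 = 40.00 sts.
Less 6 edge sts → 34.00 for the repeat.
Next multiple of 5: 35.
Add back 6 edge sts → 41.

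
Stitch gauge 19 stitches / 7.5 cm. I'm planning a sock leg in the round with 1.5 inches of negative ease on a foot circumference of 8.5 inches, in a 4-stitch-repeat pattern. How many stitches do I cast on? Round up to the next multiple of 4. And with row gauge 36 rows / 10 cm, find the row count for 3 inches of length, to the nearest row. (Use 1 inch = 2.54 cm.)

Finished = 8.5 − 1.5 = 7 inches.
7 inches × 2.54 = 17.78 cm.
19/7.5 = 2.533 sts per cm; 17.78 × 2.533 = 45.04 sts.
Next multiple of 4 → 48.
3 inches = 7.62 cm; × 3.6 = 27.43 → 27 rows.

Cast on 48 stitches; work 27 rows.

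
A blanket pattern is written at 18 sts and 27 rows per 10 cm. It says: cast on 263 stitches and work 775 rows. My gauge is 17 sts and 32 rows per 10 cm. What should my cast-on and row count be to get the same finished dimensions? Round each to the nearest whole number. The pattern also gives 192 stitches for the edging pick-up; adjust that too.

Cast on 248 stitches; work 919 rows; edging pick-up 181 stitches.

Stitches: 263 × 17/18 = 248.39 → 248.
Rows: 775 × 32/27 = 918.52 → 919.
edging pick-up: 192 × 17/18 = 181.33 → 181.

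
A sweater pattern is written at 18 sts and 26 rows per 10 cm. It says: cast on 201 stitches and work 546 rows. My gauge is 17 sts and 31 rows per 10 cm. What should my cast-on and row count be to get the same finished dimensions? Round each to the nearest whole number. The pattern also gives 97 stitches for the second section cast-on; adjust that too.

Stitches: 201 × 17/18 = 189.83 → 190.
Rows: 546 × 31/26 = 651.00 → 651.
second section cast-on: 97 × 17/18 = 91.61 → 92.

Cast on 190 stitches; work 651 rows; second section cast-on 92 stitches.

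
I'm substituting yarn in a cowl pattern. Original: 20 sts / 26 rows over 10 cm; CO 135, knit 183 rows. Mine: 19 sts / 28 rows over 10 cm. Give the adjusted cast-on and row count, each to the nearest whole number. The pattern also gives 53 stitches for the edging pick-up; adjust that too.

Cast on 128 stitches; work 197 rows; edging pick-up 50 stitches.

Stitches: 135 × 19/20 = 128.25 → 128.
Rows: 183 × 28/26 = 197.08 → 197.
edging pick-up: 53 × 19/20 = 50.35 → 50.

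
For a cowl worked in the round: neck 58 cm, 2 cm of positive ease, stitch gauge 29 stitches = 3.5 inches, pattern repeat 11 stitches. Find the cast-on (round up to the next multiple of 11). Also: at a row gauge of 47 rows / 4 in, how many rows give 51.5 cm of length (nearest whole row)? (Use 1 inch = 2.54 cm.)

Finished = 58 + 2 = 60 cm.
60 cm × 1/2.54 = 23.62 inches.
29/3.5 = 8.286 sts per in; 23.62 × 8.286 = 195.73 sts.
Next multiple of 11 → 198.
51.5 cm = 20.28 inches; × 11.75 = 238.24 → 238 rows.

Cast on 198 stitches; work 238 rows.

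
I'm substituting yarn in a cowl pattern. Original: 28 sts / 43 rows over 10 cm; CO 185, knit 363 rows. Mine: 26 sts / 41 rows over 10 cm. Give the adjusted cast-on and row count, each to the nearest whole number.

Stitches: 185 × 26/28 = 171.79 → 172.
Rows: 363 × 41/43 = 346.12 → 346.

Cast on 172 stitches; work 346 rows.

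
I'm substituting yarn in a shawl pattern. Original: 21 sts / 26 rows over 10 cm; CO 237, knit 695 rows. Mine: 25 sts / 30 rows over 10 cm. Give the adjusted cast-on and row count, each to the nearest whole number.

Cast on 282 stitches; work 802 rows.

Stitches: 237 × 25/21 = 282.14 → 282.
Rows: 695 × 30/26 = 801.92 → 802.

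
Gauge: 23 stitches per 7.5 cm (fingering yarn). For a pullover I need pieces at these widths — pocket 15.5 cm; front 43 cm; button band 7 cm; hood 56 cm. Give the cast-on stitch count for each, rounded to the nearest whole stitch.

Rate = 23/7.5 = 3.067 sts per cm.
pocket: 15.5 × 3.067 = 47.53 → 48.
front: 43 × 3.067 = 131.87 → 132.
button band: 7 × 3.067 = 21.47 → 21.
hood: 56 × 3.067 = 171.73 → 172.

pocket 48; front 132; button band 21; hood 172.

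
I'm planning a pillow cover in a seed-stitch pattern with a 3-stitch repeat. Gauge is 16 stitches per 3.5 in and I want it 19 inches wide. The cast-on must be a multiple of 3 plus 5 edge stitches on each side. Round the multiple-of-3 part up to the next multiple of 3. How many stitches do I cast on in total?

CO 88 sts.

16 / 3.5 = 4.571 sts per inch.
19 × 4.571 = 86.86 sts.
Less 10 edge sts → 76.86 for the repeat.
Next multiple of 3: 78.
Add back 10 edge sts → 88.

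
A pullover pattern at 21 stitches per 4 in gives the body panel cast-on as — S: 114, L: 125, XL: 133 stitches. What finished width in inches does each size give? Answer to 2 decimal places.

21/4 = 5.25 sts per in.
S: 114 / 5.25 = 21.714 → 21.71 in.
L: 125 / 5.25 = 23.810 → 23.81 in.
XL: 133 / 5.25 = 25.333 → 25.33 in.

S 21.71 inches; L 23.81 inches; XL 25.33 inches.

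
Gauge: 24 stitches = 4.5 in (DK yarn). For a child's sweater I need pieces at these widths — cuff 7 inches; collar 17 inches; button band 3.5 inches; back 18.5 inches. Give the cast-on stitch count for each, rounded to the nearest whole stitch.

Rate = 24/4.5 = 5.333 sts per in.
cuff: 7 × 5.333 = 37.33 → 37.
collar: 17 × 5.333 = 90.67 → 91.
button band: 3.5 × 5.333 = 18.67 → 19.
back: 18.5 × 5.333 = 98.67 → 99.

cuff 37; collar 91; button band 19; back 99.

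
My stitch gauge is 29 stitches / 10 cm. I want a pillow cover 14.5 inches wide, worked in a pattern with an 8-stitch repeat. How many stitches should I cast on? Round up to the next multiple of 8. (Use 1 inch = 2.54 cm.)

CO 112 sts.

14.5 in = 14.5 × 2.54 = 36.83 cm.
29 / 10 = 2.9 sts/cm.
36.83 × 2.9 = 106.81 sts.
→ 112.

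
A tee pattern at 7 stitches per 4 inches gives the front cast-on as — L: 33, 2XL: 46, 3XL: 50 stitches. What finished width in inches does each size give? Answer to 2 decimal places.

7/4 = 1.75 sts per in.
L: 33 / 1.75 = 18.857 → 18.86 in.
2XL: 46 / 1.75 = 26.286 → 26.29 in.
3XL: 50 / 1.75 = 28.571 → 28.57 in.

L 18.86 inches; 2XL 26.29 inches; 3XL 28.57 inches.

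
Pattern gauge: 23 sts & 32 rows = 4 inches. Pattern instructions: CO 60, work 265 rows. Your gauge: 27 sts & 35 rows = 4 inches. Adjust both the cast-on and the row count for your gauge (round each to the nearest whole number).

Cast on 70 stitches; work 290 rows.

Stitches: 60 × 27/23 = 70.43 → 70.
Rows: 265 × 35/32 = 289.84 → 290.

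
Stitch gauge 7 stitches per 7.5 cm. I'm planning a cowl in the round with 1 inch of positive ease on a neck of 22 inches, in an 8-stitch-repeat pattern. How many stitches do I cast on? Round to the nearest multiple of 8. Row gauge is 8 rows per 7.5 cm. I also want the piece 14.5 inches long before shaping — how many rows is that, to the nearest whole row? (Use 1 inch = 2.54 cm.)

Cast on 56 stitches; work 39 rows.

Finished = 22 + 1 = 23 inches.
23 inches × 2.54 = 58.42 cm.
7/7.5 = 0.933 sts per cm; 58.42 × 0.933 = 54.53 sts.
Nearest multiple of 8 → 56.
14.5 inches = 36.83 cm; × 1.067 = 39.29 → 39 rows.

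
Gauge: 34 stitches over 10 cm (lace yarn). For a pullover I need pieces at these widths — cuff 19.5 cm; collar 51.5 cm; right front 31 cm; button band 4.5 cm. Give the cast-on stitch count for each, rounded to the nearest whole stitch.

Rate = 34/10 = 3.4 sts per cm.
cuff: 19.5 × 3.4 = 66.30 → 66.
collar: 51.5 × 3.4 = 175.10 → 175.
right front: 31 × 3.4 = 105.40 → 105.
button band: 4.5 × 3.4 = 15.30 → 15.

cuff 66; collar 175; right front 105; button band 15.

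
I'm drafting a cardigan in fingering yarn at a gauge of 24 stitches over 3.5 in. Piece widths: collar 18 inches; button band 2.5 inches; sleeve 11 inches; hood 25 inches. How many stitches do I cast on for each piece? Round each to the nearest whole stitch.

collar 123; button band 17; sleeve 75; hood 171.

Rate = 24/3.5 = 6.857 sts per in.
collar: 18 × 6.857 = 123.43 → 123.
button band: 2.5 × 6.857 = 17.14 → 17.
sleeve: 11 × 6.857 = 75.43 → 75.
hood: 25 × 6.857 = 171.43 → 171.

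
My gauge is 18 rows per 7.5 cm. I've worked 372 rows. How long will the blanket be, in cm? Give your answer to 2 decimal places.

155.00 cm.

18 rows / 7.5 cm = 2.4 rows per cm.
372 / 2.4 = 155.000 cm.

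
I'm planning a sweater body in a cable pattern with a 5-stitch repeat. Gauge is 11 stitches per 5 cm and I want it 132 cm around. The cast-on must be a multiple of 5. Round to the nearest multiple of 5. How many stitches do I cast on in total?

11 / 5 = 2.2 sts per cm.
132 × 2.2 = 290.40 sts.
Nearest multiple of 5: 290.

CO 290 sts.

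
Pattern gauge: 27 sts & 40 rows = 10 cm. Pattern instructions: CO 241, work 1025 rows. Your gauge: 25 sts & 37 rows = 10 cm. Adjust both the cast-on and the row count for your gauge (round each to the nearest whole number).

Cast on 223 stitches; work 948 rows.

Stitches: 241 × 25/27 = 223.15 → 223.
Rows: 1025 × 37/40 = 948.12 → 948.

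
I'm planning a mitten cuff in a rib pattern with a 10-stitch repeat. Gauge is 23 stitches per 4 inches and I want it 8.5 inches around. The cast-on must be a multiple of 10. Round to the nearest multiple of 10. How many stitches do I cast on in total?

23 / 4 = 5.75 sts per inch.
8.5 × 5.75 = 48.88 sts.
Nearest multiple of 10: 50.

Cast on 50 stitches.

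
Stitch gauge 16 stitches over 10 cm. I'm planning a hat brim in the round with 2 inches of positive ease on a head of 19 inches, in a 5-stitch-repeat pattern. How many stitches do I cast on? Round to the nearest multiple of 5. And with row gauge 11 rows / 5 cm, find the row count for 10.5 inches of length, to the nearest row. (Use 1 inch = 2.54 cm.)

Finished = 19 + 2 = 21 inches.
21 inches × 2.54 = 53.34 cm.
16/10 = 1.6 sts per cm; 53.34 × 1.6 = 85.34 sts.
Nearest multiple of 5 → 85.
10.5 inches = 26.67 cm; × 2.2 = 58.67 → 59 rows.

Cast on 85 stitches; work 59 rows.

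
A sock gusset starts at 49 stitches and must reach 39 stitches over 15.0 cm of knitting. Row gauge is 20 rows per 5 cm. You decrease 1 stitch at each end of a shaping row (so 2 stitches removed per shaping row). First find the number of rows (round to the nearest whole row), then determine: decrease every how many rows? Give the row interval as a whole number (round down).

Decrease every 12th row.

Rows = 15.0 × 4 = 60.0 → 60 rows.
Stitches to remove: 10 → 5 shaping rows (at 2 st each).
60 / 5 = 12.00 → every 12 rows.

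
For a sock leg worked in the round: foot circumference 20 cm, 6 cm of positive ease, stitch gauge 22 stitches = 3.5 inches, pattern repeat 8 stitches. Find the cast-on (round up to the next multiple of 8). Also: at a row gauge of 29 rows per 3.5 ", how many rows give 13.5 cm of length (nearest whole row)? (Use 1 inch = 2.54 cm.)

Cast on 72 stitches; work 44 rows.

Finished = 20 + 6 = 26 cm.
26 cm × 1/2.54 = 10.24 inches.
22/3.5 = 6.286 sts per in; 10.24 × 6.286 = 64.34 sts.
Next multiple of 8 → 72.
13.5 cm = 5.31 inches; × 8.286 = 44.04 → 44 rows.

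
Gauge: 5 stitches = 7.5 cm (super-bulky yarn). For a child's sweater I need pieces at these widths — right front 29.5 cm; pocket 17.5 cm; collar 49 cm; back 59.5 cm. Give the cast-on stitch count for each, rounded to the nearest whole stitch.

Rate = 5/7.5 = 0.667 sts per cm.
right front: 29.5 × 0.667 = 19.67 → 20.
pocket: 17.5 × 0.667 = 11.67 → 12.
collar: 49 × 0.667 = 32.67 → 33.
back: 59.5 × 0.667 = 39.67 → 40.

right front 20; pocket 12; collar 33; back 40.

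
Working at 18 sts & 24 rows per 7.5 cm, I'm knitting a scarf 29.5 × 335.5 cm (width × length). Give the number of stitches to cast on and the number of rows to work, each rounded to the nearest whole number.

Stitch gauge = 18/7.5 = 2.4 sts/cm; 29.5 × 2.4 = 70.80 → 71 sts.
Row gauge = 24/7.5 = 3.2 rows/cm; 335.5 × 3.2 = 1073.60 → 1074 rows.

Cast on 71 stitches and work 1074 rows.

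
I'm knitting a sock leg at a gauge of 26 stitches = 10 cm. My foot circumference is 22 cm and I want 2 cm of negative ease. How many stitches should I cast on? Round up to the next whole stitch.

52 stitches.

Finished = 22 − 2 = 20 cm.
26 / 10 = 2.6 sts per cm.
20.00 × 2.6 = 52.00 sts.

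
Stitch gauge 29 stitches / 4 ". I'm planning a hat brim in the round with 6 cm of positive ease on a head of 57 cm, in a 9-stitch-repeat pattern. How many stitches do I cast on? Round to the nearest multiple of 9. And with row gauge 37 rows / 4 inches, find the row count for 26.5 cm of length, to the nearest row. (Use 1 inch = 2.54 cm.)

Finished = 57 + 6 = 63 cm.
63 cm × 1/2.54 = 24.80 inches.
29/4 = 7.25 sts per in; 24.80 × 7.25 = 179.82 sts.
Nearest multiple of 9 → 180.
26.5 cm = 10.43 inches; × 9.25 = 96.51 → 97 rows.

Cast on 180 stitches; work 97 rows.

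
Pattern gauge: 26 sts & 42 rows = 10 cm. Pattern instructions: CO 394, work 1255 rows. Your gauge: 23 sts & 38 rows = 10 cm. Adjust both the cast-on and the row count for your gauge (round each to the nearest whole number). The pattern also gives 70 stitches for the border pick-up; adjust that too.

Cast on 349 stitches; work 1135 rows; border pick-up 62 stitches.

Stitches: 394 × 23/26 = 348.54 → 349.
Rows: 1255 × 38/42 = 1135.48 → 1135.
border pick-up: 70 × 23/26 = 61.92 → 62.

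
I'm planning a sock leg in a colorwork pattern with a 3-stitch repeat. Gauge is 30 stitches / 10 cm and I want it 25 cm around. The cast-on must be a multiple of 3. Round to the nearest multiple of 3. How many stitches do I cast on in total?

30 / 10 = 3 sts per cm.
25 × 3 = 75.00 sts.
Nearest multiple of 3: 75.

Cast on 75 stitches.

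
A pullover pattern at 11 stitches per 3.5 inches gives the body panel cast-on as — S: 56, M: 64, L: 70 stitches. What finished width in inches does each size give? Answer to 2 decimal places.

S 17.82 inches; M 20.36 inches; L 22.27 inches.

11/3.5 = 3.143 sts per in.
S: 56 / 3.143 = 17.818 → 17.82 in.
M: 64 / 3.143 = 20.364 → 20.36 in.
L: 70 / 3.143 = 22.273 → 22.27 in.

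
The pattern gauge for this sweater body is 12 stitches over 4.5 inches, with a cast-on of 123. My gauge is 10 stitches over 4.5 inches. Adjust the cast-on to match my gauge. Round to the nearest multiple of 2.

102 stitches.

Scale factor = 10 / 12 = 0.833.
123 × 10 / 12 = 102.50 sts.
→ 102 sts.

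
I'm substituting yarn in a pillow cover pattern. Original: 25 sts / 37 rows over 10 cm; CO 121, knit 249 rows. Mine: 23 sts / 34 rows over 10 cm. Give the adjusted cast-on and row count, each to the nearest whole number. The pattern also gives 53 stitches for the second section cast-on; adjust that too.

Cast on 111 stitches; work 229 rows; second section cast-on 49 stitches.

Stitches: 121 × 23/25 = 111.32 → 111.
Rows: 249 × 34/37 = 228.81 → 229.
second section cast-on: 53 × 23/25 = 48.76 → 49.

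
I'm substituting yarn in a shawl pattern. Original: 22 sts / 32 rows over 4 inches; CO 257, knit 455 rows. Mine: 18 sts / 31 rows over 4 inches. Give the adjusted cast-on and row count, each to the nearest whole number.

Stitches: 257 × 18/22 = 210.27 → 210.
Rows: 455 × 31/32 = 440.78 → 441.

Cast on 210 stitches; work 441 rows.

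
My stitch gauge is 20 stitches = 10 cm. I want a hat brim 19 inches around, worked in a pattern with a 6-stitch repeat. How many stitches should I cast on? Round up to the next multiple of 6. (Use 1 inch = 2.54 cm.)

19 in = 19 × 2.54 = 48.26 cm.
20 / 10 = 2 sts/cm.
48.26 × 2 = 96.52 sts.
→ 102.

CO 102 sts.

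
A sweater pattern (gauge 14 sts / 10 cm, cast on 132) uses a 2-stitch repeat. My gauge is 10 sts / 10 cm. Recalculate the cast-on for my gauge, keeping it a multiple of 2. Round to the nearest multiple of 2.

132 × 10 / 14 = 94.29.
Nearest multiple of 2: 94.

CO 94 sts.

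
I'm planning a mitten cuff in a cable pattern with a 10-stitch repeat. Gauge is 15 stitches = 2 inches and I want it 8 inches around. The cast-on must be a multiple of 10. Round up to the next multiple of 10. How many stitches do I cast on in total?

CO 60 sts.

15 / 2 = 7.5 sts per inch.
8 × 7.5 = 60.00 sts.
Next multiple of 10: 60.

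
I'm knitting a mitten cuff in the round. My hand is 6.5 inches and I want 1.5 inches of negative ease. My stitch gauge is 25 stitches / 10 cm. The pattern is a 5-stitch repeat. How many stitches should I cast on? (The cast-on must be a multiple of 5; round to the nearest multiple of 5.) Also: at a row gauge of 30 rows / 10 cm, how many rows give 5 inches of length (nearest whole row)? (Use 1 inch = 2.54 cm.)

Finished = 6.5 − 1.5 = 5 inches.
5 inches × 2.54 = 12.70 cm.
25/10 = 2.5 sts per cm; 12.70 × 2.5 = 31.75 sts.
Nearest multiple of 5 → 30.
5 inches = 12.70 cm; × 3 = 38.10 → 38 rows.

Cast on 30 stitches; work 38 rows.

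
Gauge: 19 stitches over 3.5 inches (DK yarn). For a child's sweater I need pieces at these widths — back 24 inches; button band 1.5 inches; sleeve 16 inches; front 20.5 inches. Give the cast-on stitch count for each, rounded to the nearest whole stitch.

back 130; button band 8; sleeve 87; front 111.

Rate = 19/3.5 = 5.429 sts per in.
back: 24 × 5.429 = 130.29 → 130.
button band: 1.5 × 5.429 = 8.14 → 8.
sleeve: 16 × 5.429 = 86.86 → 87.
front: 20.5 × 5.429 = 111.29 → 111.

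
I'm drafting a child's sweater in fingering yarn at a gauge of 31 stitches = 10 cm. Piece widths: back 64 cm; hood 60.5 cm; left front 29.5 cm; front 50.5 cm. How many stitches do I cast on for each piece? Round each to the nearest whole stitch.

Rate = 31/10 = 3.1 sts per cm.
back: 64 × 3.1 = 198.40 → 198.
hood: 60.5 × 3.1 = 187.55 → 188.
left front: 29.5 × 3.1 = 91.45 → 91.
front: 50.5 × 3.1 = 156.55 → 157.

back 198; hood 188; left front 91; front 157.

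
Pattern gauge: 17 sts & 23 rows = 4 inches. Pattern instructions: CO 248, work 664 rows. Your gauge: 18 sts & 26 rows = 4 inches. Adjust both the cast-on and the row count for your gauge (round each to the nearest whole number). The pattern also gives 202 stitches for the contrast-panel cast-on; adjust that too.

Stitches: 248 × 18/17 = 262.59 → 263.
Rows: 664 × 26/23 = 750.61 → 751.
contrast-panel cast-on: 202 × 18/17 = 213.88 → 214.

Cast on 263 stitches; work 751 rows; contrast-panel cast-on 214 stitches.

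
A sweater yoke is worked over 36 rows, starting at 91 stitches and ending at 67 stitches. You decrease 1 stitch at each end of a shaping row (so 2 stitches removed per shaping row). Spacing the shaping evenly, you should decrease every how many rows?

Decrease every 3rd row.

Stitches to remove: |67 − 91| = 24.
Shaping rows needed: 24 / 2 = 12.
36 rows / 12 = every 3 rows.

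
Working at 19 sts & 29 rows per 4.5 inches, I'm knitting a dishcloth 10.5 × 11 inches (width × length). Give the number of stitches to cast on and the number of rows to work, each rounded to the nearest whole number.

Stitch gauge = 19/4.5 = 4.222 sts/in; 10.5 × 4.222 = 44.33 → 44 sts.
Row gauge = 29/4.5 = 6.444 rows/in; 11 × 6.444 = 70.89 → 71 rows.

Cast on 44 stitches and work 71 rows.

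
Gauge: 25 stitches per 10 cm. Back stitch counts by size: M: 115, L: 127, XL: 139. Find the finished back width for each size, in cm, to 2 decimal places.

M 46.00 cm; L 50.80 cm; XL 55.60 cm.

25/10 = 2.5 sts per cm.
M: 115 / 2.5 = 46.000 → 46.00 cm.
L: 127 / 2.5 = 50.800 → 50.80 cm.
XL: 139 / 2.5 = 55.600 → 55.60 cm.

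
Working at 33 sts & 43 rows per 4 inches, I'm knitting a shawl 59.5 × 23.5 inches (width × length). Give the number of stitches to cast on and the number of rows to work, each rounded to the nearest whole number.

Stitch gauge = 33/4 = 8.25 sts/in; 59.5 × 8.25 = 490.88 → 491 sts.
Row gauge = 43/4 = 10.75 rows/in; 23.5 × 10.75 = 252.62 → 253 rows.

Cast on 491 stitches and work 253 rows.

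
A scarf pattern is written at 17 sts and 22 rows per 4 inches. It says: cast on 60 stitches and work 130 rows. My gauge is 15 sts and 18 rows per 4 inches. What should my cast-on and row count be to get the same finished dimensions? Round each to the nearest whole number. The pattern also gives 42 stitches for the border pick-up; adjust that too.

Cast on 53 stitches; work 106 rows; border pick-up 37 stitches.

Stitches: 60 × 15/17 = 52.94 → 53.
Rows: 130 × 18/22 = 106.36 → 106.
border pick-up: 42 × 15/17 = 37.06 → 37.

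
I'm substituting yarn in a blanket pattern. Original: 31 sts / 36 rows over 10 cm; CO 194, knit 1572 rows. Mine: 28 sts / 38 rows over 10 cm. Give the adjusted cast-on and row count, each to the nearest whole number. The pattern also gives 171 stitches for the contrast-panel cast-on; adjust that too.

Stitches: 194 × 28/31 = 175.23 → 175.
Rows: 1572 × 38/36 = 1659.33 → 1659.
contrast-panel cast-on: 171 × 28/31 = 154.45 → 154.

Cast on 175 stitches; work 1659 rows; contrast-panel cast-on 154 stitches.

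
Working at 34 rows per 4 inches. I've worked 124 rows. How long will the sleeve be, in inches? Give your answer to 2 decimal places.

34 rows / 4 inch = 8.5 rows per inch.
124 / 8.5 = 14.588 inches.

14.59 inches.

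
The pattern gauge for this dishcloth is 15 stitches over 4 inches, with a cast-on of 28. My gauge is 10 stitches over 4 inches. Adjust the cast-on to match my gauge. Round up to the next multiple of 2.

Scale factor = 10 / 15 = 0.667.
28 × 10 / 15 = 18.67 sts.
→ 20 sts.

20 stitches.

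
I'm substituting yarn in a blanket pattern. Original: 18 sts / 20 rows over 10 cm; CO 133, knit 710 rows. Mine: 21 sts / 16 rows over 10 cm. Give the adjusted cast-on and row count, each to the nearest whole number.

Cast on 155 stitches; work 568 rows.

Stitches: 133 × 21/18 = 155.17 → 155.
Rows: 710 × 16/20 = 568.00 → 568.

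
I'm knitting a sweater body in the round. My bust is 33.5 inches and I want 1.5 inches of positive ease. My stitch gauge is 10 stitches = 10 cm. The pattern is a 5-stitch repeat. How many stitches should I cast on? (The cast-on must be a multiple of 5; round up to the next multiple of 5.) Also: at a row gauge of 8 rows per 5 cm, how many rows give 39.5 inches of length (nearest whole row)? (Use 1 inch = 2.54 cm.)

Finished = 33.5 + 1.5 = 35 inches.
35 inches × 2.54 = 88.90 cm.
10/10 = 1 sts per cm; 88.90 × 1 = 88.90 sts.
Next multiple of 5 → 90.
39.5 inches = 100.33 cm; × 1.6 = 160.53 → 161 rows.

Cast on 90 stitches; work 161 rows.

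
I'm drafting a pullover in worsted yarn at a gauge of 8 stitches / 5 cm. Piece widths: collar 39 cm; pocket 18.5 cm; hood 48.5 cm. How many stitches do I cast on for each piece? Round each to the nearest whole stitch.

collar 62; pocket 30; hood 78.

Rate = 8/5 = 1.6 sts per cm.
collar: 39 × 1.6 = 62.40 → 62.
pocket: 18.5 × 1.6 = 29.60 → 30.
hood: 48.5 × 1.6 = 77.60 → 78.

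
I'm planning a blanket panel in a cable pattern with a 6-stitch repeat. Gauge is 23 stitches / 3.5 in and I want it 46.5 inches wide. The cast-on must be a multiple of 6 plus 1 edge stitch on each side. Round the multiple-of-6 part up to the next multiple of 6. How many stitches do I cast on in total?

CO 308 sts.

23 / 3.5 = 6.571 sts per inch.
46.5 × 6.571 = 305.57 sts.
Less 2 edge sts → 303.57 for the repeat.
Next multiple of 6: 306.
Add back 2 edge sts → 308.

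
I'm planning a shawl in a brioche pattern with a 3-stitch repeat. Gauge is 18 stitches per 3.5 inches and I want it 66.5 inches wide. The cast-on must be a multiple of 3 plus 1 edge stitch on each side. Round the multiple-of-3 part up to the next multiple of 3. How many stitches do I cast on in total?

18 / 3.5 = 5.143 sts per inch.
66.5 × 5.143 = 342.00 sts.
Less 2 edge sts → 340.00 for the repeat.
Next multiple of 3: 342.
Add back 2 edge sts → 344.

344 stitches.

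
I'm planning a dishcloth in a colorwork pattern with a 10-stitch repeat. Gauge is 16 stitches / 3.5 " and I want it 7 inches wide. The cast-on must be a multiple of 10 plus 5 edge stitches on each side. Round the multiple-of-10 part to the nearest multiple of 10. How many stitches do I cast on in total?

16 / 3.5 = 4.571 sts per inch.
7 × 4.571 = 32.00 sts.
Less 10 edge sts → 22.00 for the repeat.
Nearest multiple of 10: 20.
Add back 10 edge sts → 30.

30 stitches.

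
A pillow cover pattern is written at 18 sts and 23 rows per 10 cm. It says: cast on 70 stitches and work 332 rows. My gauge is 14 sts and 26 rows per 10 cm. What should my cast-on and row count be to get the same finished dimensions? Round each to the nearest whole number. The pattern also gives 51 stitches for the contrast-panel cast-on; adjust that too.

Cast on 54 stitches; work 375 rows; contrast-panel cast-on 40 stitches.

Stitches: 70 × 14/18 = 54.44 → 54.
Rows: 332 × 26/23 = 375.30 → 375.
contrast-panel cast-on: 51 × 14/18 = 39.67 → 40.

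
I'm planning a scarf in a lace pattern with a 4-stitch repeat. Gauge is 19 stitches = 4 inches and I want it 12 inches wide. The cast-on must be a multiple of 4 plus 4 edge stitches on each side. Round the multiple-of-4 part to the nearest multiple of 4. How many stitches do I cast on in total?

19 / 4 = 4.75 sts per inch.
12 × 4.75 = 57.00 sts.
Less 8 edge sts → 49.00 for the repeat.
Nearest multiple of 4: 48.
Add back 8 edge sts → 56.

56 stitches.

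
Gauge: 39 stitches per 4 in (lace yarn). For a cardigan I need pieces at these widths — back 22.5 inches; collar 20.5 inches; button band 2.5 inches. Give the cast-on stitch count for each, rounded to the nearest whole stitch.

Rate = 39/4 = 9.75 sts per in.
back: 22.5 × 9.75 = 219.38 → 219.
collar: 20.5 × 9.75 = 199.88 → 200.
button band: 2.5 × 9.75 = 24.38 → 24.

back 219; collar 200; button band 24.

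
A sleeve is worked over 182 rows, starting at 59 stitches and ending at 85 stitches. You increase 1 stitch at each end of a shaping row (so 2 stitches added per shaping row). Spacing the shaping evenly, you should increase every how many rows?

Increase every 14th row.

Stitches to add: |85 − 59| = 26.
Shaping rows needed: 26 / 2 = 13.
182 rows / 13 = every 14 rows.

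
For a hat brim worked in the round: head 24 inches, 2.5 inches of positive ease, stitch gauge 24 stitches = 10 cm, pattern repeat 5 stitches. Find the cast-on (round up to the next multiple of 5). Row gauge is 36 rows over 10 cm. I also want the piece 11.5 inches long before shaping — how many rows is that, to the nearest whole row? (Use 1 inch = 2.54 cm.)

Finished = 24 + 2.5 = 26.5 inches.
26.5 inches × 2.54 = 67.31 cm.
24/10 = 2.4 sts per cm; 67.31 × 2.4 = 161.54 sts.
Next multiple of 5 → 165.
11.5 inches = 29.21 cm; × 3.6 = 105.16 → 105 rows.

Cast on 165 stitches; work 105 rows.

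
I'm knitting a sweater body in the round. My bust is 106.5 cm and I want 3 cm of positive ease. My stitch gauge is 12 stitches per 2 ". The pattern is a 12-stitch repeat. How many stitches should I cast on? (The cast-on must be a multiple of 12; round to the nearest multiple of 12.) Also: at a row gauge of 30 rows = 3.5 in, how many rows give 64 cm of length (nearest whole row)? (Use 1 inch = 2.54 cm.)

Finished = 106.5 + 3 = 109.5 cm.
109.5 cm × 1/2.54 = 43.11 inches.
12/2 = 6 sts per in; 43.11 × 6 = 258.66 sts.
Nearest multiple of 12 → 264.
64 cm = 25.20 inches; × 8.571 = 215.97 → 216 rows.

Cast on 264 stitches; work 216 rows.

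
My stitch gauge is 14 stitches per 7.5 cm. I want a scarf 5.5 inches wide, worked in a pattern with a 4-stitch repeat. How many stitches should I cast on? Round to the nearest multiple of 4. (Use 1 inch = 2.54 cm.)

Cast on 28 stitches.

5.5 in = 5.5 × 2.54 = 13.97 cm.
14 / 7.5 = 1.867 sts/cm.
13.97 × 1.867 = 26.08 sts.
→ 28.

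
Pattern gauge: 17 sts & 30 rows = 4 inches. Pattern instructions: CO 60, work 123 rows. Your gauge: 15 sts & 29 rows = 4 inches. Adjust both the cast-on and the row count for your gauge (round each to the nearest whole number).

Cast on 53 stitches; work 119 rows.

Stitches: 60 × 15/17 = 52.94 → 53.
Rows: 123 × 29/30 = 118.90 → 119.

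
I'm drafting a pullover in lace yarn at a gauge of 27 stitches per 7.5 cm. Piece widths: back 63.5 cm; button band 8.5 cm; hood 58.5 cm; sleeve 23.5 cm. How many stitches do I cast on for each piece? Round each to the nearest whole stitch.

Rate = 27/7.5 = 3.6 sts per cm.
back: 63.5 × 3.6 = 228.60 → 229.
button band: 8.5 × 3.6 = 30.60 → 31.
hood: 58.5 × 3.6 = 210.60 → 211.
sleeve: 23.5 × 3.6 = 84.60 → 85.

back 229; button band 31; hood 211; sleeve 85.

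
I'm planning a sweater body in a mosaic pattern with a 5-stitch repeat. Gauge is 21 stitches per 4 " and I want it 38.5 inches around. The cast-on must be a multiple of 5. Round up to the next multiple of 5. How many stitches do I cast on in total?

21 / 4 = 5.25 sts per inch.
38.5 × 5.25 = 202.12 sts.
Next multiple of 5: 205.

205 stitches.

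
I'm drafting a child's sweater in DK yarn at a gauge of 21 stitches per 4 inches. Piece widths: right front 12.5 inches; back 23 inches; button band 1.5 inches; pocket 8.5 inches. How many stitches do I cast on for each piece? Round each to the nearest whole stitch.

right front 66; back 121; button band 8; pocket 45.

Rate = 21/4 = 5.25 sts per in.
right front: 12.5 × 5.25 = 65.62 → 66.
back: 23 × 5.25 = 120.75 → 121.
button band: 1.5 × 5.25 = 7.88 → 8.
pocket: 8.5 × 5.25 = 44.62 → 45.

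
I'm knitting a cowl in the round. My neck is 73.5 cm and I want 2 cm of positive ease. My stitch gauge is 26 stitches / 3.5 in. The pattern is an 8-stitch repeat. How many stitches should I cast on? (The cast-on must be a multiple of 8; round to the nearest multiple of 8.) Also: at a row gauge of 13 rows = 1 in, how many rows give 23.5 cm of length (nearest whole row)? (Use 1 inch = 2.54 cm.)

Finished = 73.5 + 2 = 75.5 cm.
75.5 cm × 1/2.54 = 29.72 inches.
26/3.5 = 7.429 sts per in; 29.72 × 7.429 = 220.81 sts.
Nearest multiple of 8 → 224.
23.5 cm = 9.25 inches; × 13 = 120.28 → 120 rows.

Cast on 224 stitches; work 120 rows.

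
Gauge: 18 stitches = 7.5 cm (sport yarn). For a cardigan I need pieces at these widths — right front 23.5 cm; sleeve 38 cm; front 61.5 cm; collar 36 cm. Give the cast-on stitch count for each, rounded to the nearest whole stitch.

Rate = 18/7.5 = 2.4 sts per cm.
right front: 23.5 × 2.4 = 56.40 → 56.
sleeve: 38 × 2.4 = 91.20 → 91.
front: 61.5 × 2.4 = 147.60 → 148.
collar: 36 × 2.4 = 86.40 → 86.

right front 56; sleeve 91; front 148; collar 86.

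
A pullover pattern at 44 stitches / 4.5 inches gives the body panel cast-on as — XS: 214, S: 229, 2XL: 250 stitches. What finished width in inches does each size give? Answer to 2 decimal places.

44/4.5 = 9.778 sts per in.
XS: 214 / 9.778 = 21.886 → 21.89 in.
S: 229 / 9.778 = 23.420 → 23.42 in.
2XL: 250 / 9.778 = 25.568 → 25.57 in.

XS 21.89 inches; S 23.42 inches; 2XL 25.57 inches.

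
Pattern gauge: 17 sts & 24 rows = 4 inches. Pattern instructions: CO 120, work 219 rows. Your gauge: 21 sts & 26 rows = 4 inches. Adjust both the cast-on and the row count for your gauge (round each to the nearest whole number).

Stitches: 120 × 21/17 = 148.24 → 148.
Rows: 219 × 26/24 = 237.25 → 237.

Cast on 148 stitches; work 237 rows.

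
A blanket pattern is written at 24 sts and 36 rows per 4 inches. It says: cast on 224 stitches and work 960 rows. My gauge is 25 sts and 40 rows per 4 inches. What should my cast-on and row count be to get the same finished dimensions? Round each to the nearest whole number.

Cast on 233 stitches; work 1067 rows.

Stitches: 224 × 25/24 = 233.33 → 233.
Rows: 960 × 40/36 = 1066.67 → 1067.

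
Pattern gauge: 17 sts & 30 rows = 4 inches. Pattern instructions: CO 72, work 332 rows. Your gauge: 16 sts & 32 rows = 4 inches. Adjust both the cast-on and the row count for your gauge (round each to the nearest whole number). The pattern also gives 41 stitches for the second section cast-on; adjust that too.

Stitches: 72 × 16/17 = 67.76 → 68.
Rows: 332 × 32/30 = 354.13 → 354.
second section cast-on: 41 × 16/17 = 38.59 → 39.

Cast on 68 stitches; work 354 rows; second section cast-on 39 stitches.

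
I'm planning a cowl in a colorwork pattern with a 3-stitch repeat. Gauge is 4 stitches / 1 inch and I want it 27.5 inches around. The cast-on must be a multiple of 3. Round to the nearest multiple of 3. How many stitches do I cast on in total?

4 / 1 = 4 sts per inch.
27.5 × 4 = 110.00 sts.
Nearest multiple of 3: 111.

CO 111 sts.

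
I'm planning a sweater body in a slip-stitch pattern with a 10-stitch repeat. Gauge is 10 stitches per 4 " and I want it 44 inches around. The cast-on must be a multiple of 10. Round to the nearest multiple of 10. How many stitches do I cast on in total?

CO 110 sts.

10 / 4 = 2.5 sts per inch.
44 × 2.5 = 110.00 sts.
Nearest multiple of 10: 110.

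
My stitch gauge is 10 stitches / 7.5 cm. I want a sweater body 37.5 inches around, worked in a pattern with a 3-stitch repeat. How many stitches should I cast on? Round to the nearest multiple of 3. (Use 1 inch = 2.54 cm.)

37.5 in = 37.5 × 2.54 = 95.25 cm.
10 / 7.5 = 1.333 sts/cm.
95.25 × 1.333 = 127.00 sts.
→ 126.

CO 126 sts.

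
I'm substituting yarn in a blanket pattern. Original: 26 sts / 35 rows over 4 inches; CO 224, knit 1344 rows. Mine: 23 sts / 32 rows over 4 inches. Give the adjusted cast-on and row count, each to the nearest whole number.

Cast on 198 stitches; work 1229 rows.

Stitches: 224 × 23/26 = 198.15 → 198.
Rows: 1344 × 32/35 = 1228.80 → 1229.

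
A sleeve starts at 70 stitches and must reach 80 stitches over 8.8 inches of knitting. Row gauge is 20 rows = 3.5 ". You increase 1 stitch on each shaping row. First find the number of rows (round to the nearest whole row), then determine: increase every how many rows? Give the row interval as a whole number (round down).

Increase every 5th row.

Rows = 8.8 × 5.714 = 50.3 → 50 rows.
Stitches to add: 10 → 10 shaping rows (at 1 st each).
50 / 10 = 5.00 → every 5 rows.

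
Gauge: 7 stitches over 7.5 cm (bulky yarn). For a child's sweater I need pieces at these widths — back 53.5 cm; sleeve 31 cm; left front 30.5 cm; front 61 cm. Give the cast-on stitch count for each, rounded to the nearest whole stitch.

Rate = 7/7.5 = 0.933 sts per cm.
back: 53.5 × 0.933 = 49.93 → 50.
sleeve: 31 × 0.933 = 28.93 → 29.
left front: 30.5 × 0.933 = 28.47 → 28.
front: 61 × 0.933 = 56.93 → 57.

back 50; sleeve 29; left front 28; front 57.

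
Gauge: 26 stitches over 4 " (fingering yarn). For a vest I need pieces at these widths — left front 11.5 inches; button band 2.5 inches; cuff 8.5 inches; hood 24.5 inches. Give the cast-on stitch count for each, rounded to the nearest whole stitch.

Rate = 26/4 = 6.5 sts per in.
left front: 11.5 × 6.5 = 74.75 → 75.
button band: 2.5 × 6.5 = 16.25 → 16.
cuff: 8.5 × 6.5 = 55.25 → 55.
hood: 24.5 × 6.5 = 159.25 → 159.

left front 75; button band 16; cuff 55; hood 159.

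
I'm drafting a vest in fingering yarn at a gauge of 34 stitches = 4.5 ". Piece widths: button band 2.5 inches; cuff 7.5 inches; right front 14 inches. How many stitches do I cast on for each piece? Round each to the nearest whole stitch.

button band 19; cuff 57; right front 106.

Rate = 34/4.5 = 7.556 sts per in.
button band: 2.5 × 7.556 = 18.89 → 19.
cuff: 7.5 × 7.556 = 56.67 → 57.
right front: 14 × 7.556 = 105.78 → 106.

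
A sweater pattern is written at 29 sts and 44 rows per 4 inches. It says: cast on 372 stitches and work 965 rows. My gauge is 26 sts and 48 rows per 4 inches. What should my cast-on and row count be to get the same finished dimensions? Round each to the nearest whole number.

Stitches: 372 × 26/29 = 333.52 → 334.
Rows: 965 × 48/44 = 1052.73 → 1053.

Cast on 334 stitches; work 1053 rows.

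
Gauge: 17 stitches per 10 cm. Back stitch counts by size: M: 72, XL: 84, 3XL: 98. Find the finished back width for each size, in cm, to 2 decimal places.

M 42.35 cm; XL 49.41 cm; 3XL 57.65 cm.

17/10 = 1.7 sts per cm.
M: 72 / 1.7 = 42.353 → 42.35 cm.
XL: 84 / 1.7 = 49.412 → 49.41 cm.
3XL: 98 / 1.7 = 57.647 → 57.65 cm.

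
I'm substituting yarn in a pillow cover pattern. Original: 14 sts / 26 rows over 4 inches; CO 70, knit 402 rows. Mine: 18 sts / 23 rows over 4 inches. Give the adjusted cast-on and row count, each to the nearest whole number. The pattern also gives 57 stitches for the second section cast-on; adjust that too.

Cast on 90 stitches; work 356 rows; second section cast-on 73 stitches.

Stitches: 70 × 18/14 = 90.00 → 90.
Rows: 402 × 23/26 = 355.62 → 356.
second section cast-on: 57 × 18/14 = 73.29 → 73.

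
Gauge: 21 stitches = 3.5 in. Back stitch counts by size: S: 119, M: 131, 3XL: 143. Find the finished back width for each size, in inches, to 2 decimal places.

S 19.83 inches; M 21.83 inches; 3XL 23.83 inches.

21/3.5 = 6 sts per in.
S: 119 / 6 = 19.833 → 19.83 in.
M: 131 / 6 = 21.833 → 21.83 in.
3XL: 143 / 6 = 23.833 → 23.83 in.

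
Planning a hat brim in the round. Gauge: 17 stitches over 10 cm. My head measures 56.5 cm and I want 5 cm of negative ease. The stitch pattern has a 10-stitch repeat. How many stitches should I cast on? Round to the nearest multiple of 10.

CO 90 sts.

Finished = 56.5 − 5 = 51.5 cm.
17 / 10 = 1.7 sts/cm.
51.5 × 1.7 = 87.55 sts.
Nearest multiple of 10: 90.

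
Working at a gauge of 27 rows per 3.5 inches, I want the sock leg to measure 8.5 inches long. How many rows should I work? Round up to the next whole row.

66 rows.

27 rows / 3.5 in = 7.714 rows per inch.
8.5 × 7.714 = 65.57 rows.
Round up → 66.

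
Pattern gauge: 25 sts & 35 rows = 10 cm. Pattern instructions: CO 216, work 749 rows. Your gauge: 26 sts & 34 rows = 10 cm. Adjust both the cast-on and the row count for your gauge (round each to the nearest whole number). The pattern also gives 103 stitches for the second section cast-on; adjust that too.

Stitches: 216 × 26/25 = 224.64 → 225.
Rows: 749 × 34/35 = 727.60 → 728.
second section cast-on: 103 × 26/25 = 107.12 → 107.

Cast on 225 stitches; work 728 rows; second section cast-on 107 stitches.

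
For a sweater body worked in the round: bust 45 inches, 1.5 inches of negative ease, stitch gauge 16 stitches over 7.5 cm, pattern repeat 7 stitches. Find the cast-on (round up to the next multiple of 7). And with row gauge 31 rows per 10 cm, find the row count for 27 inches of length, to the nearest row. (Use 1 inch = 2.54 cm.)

Cast on 238 stitches; work 213 rows.

Finished = 45 − 1.5 = 43.5 inches.
43.5 inches × 2.54 = 110.49 cm.
16/7.5 = 2.133 sts per cm; 110.49 × 2.133 = 235.71 sts.
Next multiple of 7 → 238.
27 inches = 68.58 cm; × 3.1 = 212.60 → 213 rows.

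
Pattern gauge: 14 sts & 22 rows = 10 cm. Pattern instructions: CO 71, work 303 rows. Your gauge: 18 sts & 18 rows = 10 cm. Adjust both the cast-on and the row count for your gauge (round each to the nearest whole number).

Cast on 91 stitches; work 248 rows.

Stitches: 71 × 18/14 = 91.29 → 91.
Rows: 303 × 18/22 = 247.91 → 248.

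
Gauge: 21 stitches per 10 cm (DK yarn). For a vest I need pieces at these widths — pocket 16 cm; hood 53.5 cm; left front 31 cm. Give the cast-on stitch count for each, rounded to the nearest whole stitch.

Rate = 21/10 = 2.1 sts per cm.
pocket: 16 × 2.1 = 33.60 → 34.
hood: 53.5 × 2.1 = 112.35 → 112.
left front: 31 × 2.1 = 65.10 → 65.

pocket 34; hood 112; left front 65.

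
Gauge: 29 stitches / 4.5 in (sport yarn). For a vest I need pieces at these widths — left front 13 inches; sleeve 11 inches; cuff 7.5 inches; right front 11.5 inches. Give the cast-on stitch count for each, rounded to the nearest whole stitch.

Rate = 29/4.5 = 6.444 sts per in.
left front: 13 × 6.444 = 83.78 → 84.
sleeve: 11 × 6.444 = 70.89 → 71.
cuff: 7.5 × 6.444 = 48.33 → 48.
right front: 11.5 × 6.444 = 74.11 → 74.

left front 84; sleeve 71; cuff 48; right front 74.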